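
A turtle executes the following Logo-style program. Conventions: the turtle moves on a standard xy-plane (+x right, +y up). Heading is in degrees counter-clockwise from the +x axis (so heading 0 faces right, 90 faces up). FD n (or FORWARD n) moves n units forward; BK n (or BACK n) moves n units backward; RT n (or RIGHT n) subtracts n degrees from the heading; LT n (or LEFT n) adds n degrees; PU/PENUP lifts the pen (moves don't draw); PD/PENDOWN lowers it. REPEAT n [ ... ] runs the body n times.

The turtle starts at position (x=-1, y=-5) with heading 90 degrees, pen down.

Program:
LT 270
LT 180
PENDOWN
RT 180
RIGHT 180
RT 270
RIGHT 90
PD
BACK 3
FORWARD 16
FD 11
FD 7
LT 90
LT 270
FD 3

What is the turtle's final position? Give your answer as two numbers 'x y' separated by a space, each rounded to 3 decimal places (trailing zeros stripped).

Answer: -35 -5

Derivation:
Executing turtle program step by step:
Start: pos=(-1,-5), heading=90, pen down
LT 270: heading 90 -> 0
LT 180: heading 0 -> 180
PD: pen down
RT 180: heading 180 -> 0
RT 180: heading 0 -> 180
RT 270: heading 180 -> 270
RT 90: heading 270 -> 180
PD: pen down
BK 3: (-1,-5) -> (2,-5) [heading=180, draw]
FD 16: (2,-5) -> (-14,-5) [heading=180, draw]
FD 11: (-14,-5) -> (-25,-5) [heading=180, draw]
FD 7: (-25,-5) -> (-32,-5) [heading=180, draw]
LT 90: heading 180 -> 270
LT 270: heading 270 -> 180
FD 3: (-32,-5) -> (-35,-5) [heading=180, draw]
Final: pos=(-35,-5), heading=180, 5 segment(s) drawn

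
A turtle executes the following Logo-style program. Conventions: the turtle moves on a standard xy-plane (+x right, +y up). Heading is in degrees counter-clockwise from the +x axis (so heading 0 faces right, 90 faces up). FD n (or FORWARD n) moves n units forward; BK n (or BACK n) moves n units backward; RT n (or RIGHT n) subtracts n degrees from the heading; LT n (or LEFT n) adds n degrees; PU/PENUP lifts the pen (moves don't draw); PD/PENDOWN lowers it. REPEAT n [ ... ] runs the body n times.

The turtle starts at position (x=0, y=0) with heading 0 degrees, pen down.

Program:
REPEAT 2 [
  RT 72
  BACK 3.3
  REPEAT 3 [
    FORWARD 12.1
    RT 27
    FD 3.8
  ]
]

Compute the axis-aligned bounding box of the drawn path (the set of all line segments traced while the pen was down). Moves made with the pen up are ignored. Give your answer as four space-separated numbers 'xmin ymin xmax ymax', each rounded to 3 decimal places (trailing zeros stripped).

Answer: -23.635 -40.996 2.719 3.138

Derivation:
Executing turtle program step by step:
Start: pos=(0,0), heading=0, pen down
REPEAT 2 [
  -- iteration 1/2 --
  RT 72: heading 0 -> 288
  BK 3.3: (0,0) -> (-1.02,3.138) [heading=288, draw]
  REPEAT 3 [
    -- iteration 1/3 --
    FD 12.1: (-1.02,3.138) -> (2.719,-8.369) [heading=288, draw]
    RT 27: heading 288 -> 261
    FD 3.8: (2.719,-8.369) -> (2.125,-12.123) [heading=261, draw]
    -- iteration 2/3 --
    FD 12.1: (2.125,-12.123) -> (0.232,-24.074) [heading=261, draw]
    RT 27: heading 261 -> 234
    FD 3.8: (0.232,-24.074) -> (-2.002,-27.148) [heading=234, draw]
    -- iteration 3/3 --
    FD 12.1: (-2.002,-27.148) -> (-9.114,-36.937) [heading=234, draw]
    RT 27: heading 234 -> 207
    FD 3.8: (-9.114,-36.937) -> (-12.5,-38.662) [heading=207, draw]
  ]
  -- iteration 2/2 --
  RT 72: heading 207 -> 135
  BK 3.3: (-12.5,-38.662) -> (-10.166,-40.996) [heading=135, draw]
  REPEAT 3 [
    -- iteration 1/3 --
    FD 12.1: (-10.166,-40.996) -> (-18.722,-32.44) [heading=135, draw]
    RT 27: heading 135 -> 108
    FD 3.8: (-18.722,-32.44) -> (-19.896,-28.826) [heading=108, draw]
    -- iteration 2/3 --
    FD 12.1: (-19.896,-28.826) -> (-23.635,-17.318) [heading=108, draw]
    RT 27: heading 108 -> 81
    FD 3.8: (-23.635,-17.318) -> (-23.041,-13.565) [heading=81, draw]
    -- iteration 3/3 --
    FD 12.1: (-23.041,-13.565) -> (-21.148,-1.613) [heading=81, draw]
    RT 27: heading 81 -> 54
    FD 3.8: (-21.148,-1.613) -> (-18.915,1.461) [heading=54, draw]
  ]
]
Final: pos=(-18.915,1.461), heading=54, 14 segment(s) drawn

Segment endpoints: x in {-23.635, -23.041, -21.148, -19.896, -18.915, -18.722, -12.5, -10.166, -9.114, -2.002, -1.02, 0, 0.232, 2.125, 2.719}, y in {-40.996, -38.662, -36.937, -32.44, -28.826, -27.148, -24.074, -17.318, -13.565, -12.123, -8.369, -1.613, 0, 1.461, 3.138}
xmin=-23.635, ymin=-40.996, xmax=2.719, ymax=3.138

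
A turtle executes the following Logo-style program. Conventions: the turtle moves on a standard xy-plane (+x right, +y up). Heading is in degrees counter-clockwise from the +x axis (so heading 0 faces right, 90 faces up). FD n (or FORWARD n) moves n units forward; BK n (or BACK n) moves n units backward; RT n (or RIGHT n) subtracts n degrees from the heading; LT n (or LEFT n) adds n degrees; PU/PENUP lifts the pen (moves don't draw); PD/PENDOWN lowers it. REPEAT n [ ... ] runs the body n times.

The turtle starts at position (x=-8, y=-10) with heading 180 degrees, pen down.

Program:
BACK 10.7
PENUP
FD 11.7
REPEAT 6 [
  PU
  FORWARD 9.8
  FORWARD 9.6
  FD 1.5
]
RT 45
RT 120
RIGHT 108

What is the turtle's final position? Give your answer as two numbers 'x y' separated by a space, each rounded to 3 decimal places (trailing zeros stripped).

Answer: -134.4 -10

Derivation:
Executing turtle program step by step:
Start: pos=(-8,-10), heading=180, pen down
BK 10.7: (-8,-10) -> (2.7,-10) [heading=180, draw]
PU: pen up
FD 11.7: (2.7,-10) -> (-9,-10) [heading=180, move]
REPEAT 6 [
  -- iteration 1/6 --
  PU: pen up
  FD 9.8: (-9,-10) -> (-18.8,-10) [heading=180, move]
  FD 9.6: (-18.8,-10) -> (-28.4,-10) [heading=180, move]
  FD 1.5: (-28.4,-10) -> (-29.9,-10) [heading=180, move]
  -- iteration 2/6 --
  PU: pen up
  FD 9.8: (-29.9,-10) -> (-39.7,-10) [heading=180, move]
  FD 9.6: (-39.7,-10) -> (-49.3,-10) [heading=180, move]
  FD 1.5: (-49.3,-10) -> (-50.8,-10) [heading=180, move]
  -- iteration 3/6 --
  PU: pen up
  FD 9.8: (-50.8,-10) -> (-60.6,-10) [heading=180, move]
  FD 9.6: (-60.6,-10) -> (-70.2,-10) [heading=180, move]
  FD 1.5: (-70.2,-10) -> (-71.7,-10) [heading=180, move]
  -- iteration 4/6 --
  PU: pen up
  FD 9.8: (-71.7,-10) -> (-81.5,-10) [heading=180, move]
  FD 9.6: (-81.5,-10) -> (-91.1,-10) [heading=180, move]
  FD 1.5: (-91.1,-10) -> (-92.6,-10) [heading=180, move]
  -- iteration 5/6 --
  PU: pen up
  FD 9.8: (-92.6,-10) -> (-102.4,-10) [heading=180, move]
  FD 9.6: (-102.4,-10) -> (-112,-10) [heading=180, move]
  FD 1.5: (-112,-10) -> (-113.5,-10) [heading=180, move]
  -- iteration 6/6 --
  PU: pen up
  FD 9.8: (-113.5,-10) -> (-123.3,-10) [heading=180, move]
  FD 9.6: (-123.3,-10) -> (-132.9,-10) [heading=180, move]
  FD 1.5: (-132.9,-10) -> (-134.4,-10) [heading=180, move]
]
RT 45: heading 180 -> 135
RT 120: heading 135 -> 15
RT 108: heading 15 -> 267
Final: pos=(-134.4,-10), heading=267, 1 segment(s) drawn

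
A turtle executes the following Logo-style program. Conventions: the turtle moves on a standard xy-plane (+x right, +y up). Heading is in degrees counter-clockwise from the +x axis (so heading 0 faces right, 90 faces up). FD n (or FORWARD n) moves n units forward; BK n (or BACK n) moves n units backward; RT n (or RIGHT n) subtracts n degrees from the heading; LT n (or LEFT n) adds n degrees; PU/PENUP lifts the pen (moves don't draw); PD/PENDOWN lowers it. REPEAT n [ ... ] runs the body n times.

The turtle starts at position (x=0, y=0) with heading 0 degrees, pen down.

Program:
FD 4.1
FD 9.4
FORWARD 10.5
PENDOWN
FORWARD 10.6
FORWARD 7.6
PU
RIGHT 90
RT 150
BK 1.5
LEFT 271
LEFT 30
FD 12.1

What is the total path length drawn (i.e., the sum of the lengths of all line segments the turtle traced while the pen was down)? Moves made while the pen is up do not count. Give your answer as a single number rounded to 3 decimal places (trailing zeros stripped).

Executing turtle program step by step:
Start: pos=(0,0), heading=0, pen down
FD 4.1: (0,0) -> (4.1,0) [heading=0, draw]
FD 9.4: (4.1,0) -> (13.5,0) [heading=0, draw]
FD 10.5: (13.5,0) -> (24,0) [heading=0, draw]
PD: pen down
FD 10.6: (24,0) -> (34.6,0) [heading=0, draw]
FD 7.6: (34.6,0) -> (42.2,0) [heading=0, draw]
PU: pen up
RT 90: heading 0 -> 270
RT 150: heading 270 -> 120
BK 1.5: (42.2,0) -> (42.95,-1.299) [heading=120, move]
LT 271: heading 120 -> 31
LT 30: heading 31 -> 61
FD 12.1: (42.95,-1.299) -> (48.816,9.284) [heading=61, move]
Final: pos=(48.816,9.284), heading=61, 5 segment(s) drawn

Segment lengths:
  seg 1: (0,0) -> (4.1,0), length = 4.1
  seg 2: (4.1,0) -> (13.5,0), length = 9.4
  seg 3: (13.5,0) -> (24,0), length = 10.5
  seg 4: (24,0) -> (34.6,0), length = 10.6
  seg 5: (34.6,0) -> (42.2,0), length = 7.6
Total = 42.2

Answer: 42.2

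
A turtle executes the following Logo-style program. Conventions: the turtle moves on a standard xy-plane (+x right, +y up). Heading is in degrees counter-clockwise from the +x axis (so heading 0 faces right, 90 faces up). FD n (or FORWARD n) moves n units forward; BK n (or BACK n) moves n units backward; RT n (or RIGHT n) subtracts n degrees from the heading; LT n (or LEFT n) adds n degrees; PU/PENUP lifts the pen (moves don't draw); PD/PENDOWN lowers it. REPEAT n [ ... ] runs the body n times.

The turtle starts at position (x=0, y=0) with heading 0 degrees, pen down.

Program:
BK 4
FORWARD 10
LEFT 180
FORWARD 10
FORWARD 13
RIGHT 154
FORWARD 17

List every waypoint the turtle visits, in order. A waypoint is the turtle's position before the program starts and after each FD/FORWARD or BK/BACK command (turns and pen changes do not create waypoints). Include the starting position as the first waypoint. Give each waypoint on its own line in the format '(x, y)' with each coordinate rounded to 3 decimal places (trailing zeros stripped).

Executing turtle program step by step:
Start: pos=(0,0), heading=0, pen down
BK 4: (0,0) -> (-4,0) [heading=0, draw]
FD 10: (-4,0) -> (6,0) [heading=0, draw]
LT 180: heading 0 -> 180
FD 10: (6,0) -> (-4,0) [heading=180, draw]
FD 13: (-4,0) -> (-17,0) [heading=180, draw]
RT 154: heading 180 -> 26
FD 17: (-17,0) -> (-1.721,7.452) [heading=26, draw]
Final: pos=(-1.721,7.452), heading=26, 5 segment(s) drawn
Waypoints (6 total):
(0, 0)
(-4, 0)
(6, 0)
(-4, 0)
(-17, 0)
(-1.721, 7.452)

Answer: (0, 0)
(-4, 0)
(6, 0)
(-4, 0)
(-17, 0)
(-1.721, 7.452)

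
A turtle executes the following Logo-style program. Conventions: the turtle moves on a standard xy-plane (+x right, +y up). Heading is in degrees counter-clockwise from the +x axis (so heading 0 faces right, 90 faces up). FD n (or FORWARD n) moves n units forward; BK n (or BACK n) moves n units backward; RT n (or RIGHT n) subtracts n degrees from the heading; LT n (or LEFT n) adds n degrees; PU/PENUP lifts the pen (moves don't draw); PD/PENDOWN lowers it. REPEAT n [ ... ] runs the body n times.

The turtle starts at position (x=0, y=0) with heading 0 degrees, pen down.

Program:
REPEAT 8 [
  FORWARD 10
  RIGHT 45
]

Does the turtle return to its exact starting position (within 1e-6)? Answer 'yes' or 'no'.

Executing turtle program step by step:
Start: pos=(0,0), heading=0, pen down
REPEAT 8 [
  -- iteration 1/8 --
  FD 10: (0,0) -> (10,0) [heading=0, draw]
  RT 45: heading 0 -> 315
  -- iteration 2/8 --
  FD 10: (10,0) -> (17.071,-7.071) [heading=315, draw]
  RT 45: heading 315 -> 270
  -- iteration 3/8 --
  FD 10: (17.071,-7.071) -> (17.071,-17.071) [heading=270, draw]
  RT 45: heading 270 -> 225
  -- iteration 4/8 --
  FD 10: (17.071,-17.071) -> (10,-24.142) [heading=225, draw]
  RT 45: heading 225 -> 180
  -- iteration 5/8 --
  FD 10: (10,-24.142) -> (0,-24.142) [heading=180, draw]
  RT 45: heading 180 -> 135
  -- iteration 6/8 --
  FD 10: (0,-24.142) -> (-7.071,-17.071) [heading=135, draw]
  RT 45: heading 135 -> 90
  -- iteration 7/8 --
  FD 10: (-7.071,-17.071) -> (-7.071,-7.071) [heading=90, draw]
  RT 45: heading 90 -> 45
  -- iteration 8/8 --
  FD 10: (-7.071,-7.071) -> (0,0) [heading=45, draw]
  RT 45: heading 45 -> 0
]
Final: pos=(0,0), heading=0, 8 segment(s) drawn

Start position: (0, 0)
Final position: (0, 0)
Distance = 0; < 1e-6 -> CLOSED

Answer: yes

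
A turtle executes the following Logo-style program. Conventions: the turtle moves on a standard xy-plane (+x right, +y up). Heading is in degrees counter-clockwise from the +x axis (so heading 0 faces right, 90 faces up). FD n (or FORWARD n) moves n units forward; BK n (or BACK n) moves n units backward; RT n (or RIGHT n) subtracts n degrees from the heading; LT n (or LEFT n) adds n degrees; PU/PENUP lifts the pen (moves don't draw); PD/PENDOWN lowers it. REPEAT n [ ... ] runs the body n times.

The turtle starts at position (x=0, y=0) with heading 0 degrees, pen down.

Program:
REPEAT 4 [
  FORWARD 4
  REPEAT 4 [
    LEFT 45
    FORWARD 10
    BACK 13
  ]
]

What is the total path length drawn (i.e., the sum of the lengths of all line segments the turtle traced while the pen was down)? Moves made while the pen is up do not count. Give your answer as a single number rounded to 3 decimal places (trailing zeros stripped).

Answer: 384

Derivation:
Executing turtle program step by step:
Start: pos=(0,0), heading=0, pen down
REPEAT 4 [
  -- iteration 1/4 --
  FD 4: (0,0) -> (4,0) [heading=0, draw]
  REPEAT 4 [
    -- iteration 1/4 --
    LT 45: heading 0 -> 45
    FD 10: (4,0) -> (11.071,7.071) [heading=45, draw]
    BK 13: (11.071,7.071) -> (1.879,-2.121) [heading=45, draw]
    -- iteration 2/4 --
    LT 45: heading 45 -> 90
    FD 10: (1.879,-2.121) -> (1.879,7.879) [heading=90, draw]
    BK 13: (1.879,7.879) -> (1.879,-5.121) [heading=90, draw]
    -- iteration 3/4 --
    LT 45: heading 90 -> 135
    FD 10: (1.879,-5.121) -> (-5.192,1.95) [heading=135, draw]
    BK 13: (-5.192,1.95) -> (4,-7.243) [heading=135, draw]
    -- iteration 4/4 --
    LT 45: heading 135 -> 180
    FD 10: (4,-7.243) -> (-6,-7.243) [heading=180, draw]
    BK 13: (-6,-7.243) -> (7,-7.243) [heading=180, draw]
  ]
  -- iteration 2/4 --
  FD 4: (7,-7.243) -> (3,-7.243) [heading=180, draw]
  REPEAT 4 [
    -- iteration 1/4 --
    LT 45: heading 180 -> 225
    FD 10: (3,-7.243) -> (-4.071,-14.314) [heading=225, draw]
    BK 13: (-4.071,-14.314) -> (5.121,-5.121) [heading=225, draw]
    -- iteration 2/4 --
    LT 45: heading 225 -> 270
    FD 10: (5.121,-5.121) -> (5.121,-15.121) [heading=270, draw]
    BK 13: (5.121,-15.121) -> (5.121,-2.121) [heading=270, draw]
    -- iteration 3/4 --
    LT 45: heading 270 -> 315
    FD 10: (5.121,-2.121) -> (12.192,-9.192) [heading=315, draw]
    BK 13: (12.192,-9.192) -> (3,0) [heading=315, draw]
    -- iteration 4/4 --
    LT 45: heading 315 -> 0
    FD 10: (3,0) -> (13,0) [heading=0, draw]
    BK 13: (13,0) -> (0,0) [heading=0, draw]
  ]
  -- iteration 3/4 --
  FD 4: (0,0) -> (4,0) [heading=0, draw]
  REPEAT 4 [
    -- iteration 1/4 --
    LT 45: heading 0 -> 45
    FD 10: (4,0) -> (11.071,7.071) [heading=45, draw]
    BK 13: (11.071,7.071) -> (1.879,-2.121) [heading=45, draw]
    -- iteration 2/4 --
    LT 45: heading 45 -> 90
    FD 10: (1.879,-2.121) -> (1.879,7.879) [heading=90, draw]
    BK 13: (1.879,7.879) -> (1.879,-5.121) [heading=90, draw]
    -- iteration 3/4 --
    LT 45: heading 90 -> 135
    FD 10: (1.879,-5.121) -> (-5.192,1.95) [heading=135, draw]
    BK 13: (-5.192,1.95) -> (4,-7.243) [heading=135, draw]
    -- iteration 4/4 --
    LT 45: heading 135 -> 180
    FD 10: (4,-7.243) -> (-6,-7.243) [heading=180, draw]
    BK 13: (-6,-7.243) -> (7,-7.243) [heading=180, draw]
  ]
  -- iteration 4/4 --
  FD 4: (7,-7.243) -> (3,-7.243) [heading=180, draw]
  REPEAT 4 [
    -- iteration 1/4 --
    LT 45: heading 180 -> 225
    FD 10: (3,-7.243) -> (-4.071,-14.314) [heading=225, draw]
    BK 13: (-4.071,-14.314) -> (5.121,-5.121) [heading=225, draw]
    -- iteration 2/4 --
    LT 45: heading 225 -> 270
    FD 10: (5.121,-5.121) -> (5.121,-15.121) [heading=270, draw]
    BK 13: (5.121,-15.121) -> (5.121,-2.121) [heading=270, draw]
    -- iteration 3/4 --
    LT 45: heading 270 -> 315
    FD 10: (5.121,-2.121) -> (12.192,-9.192) [heading=315, draw]
    BK 13: (12.192,-9.192) -> (3,0) [heading=315, draw]
    -- iteration 4/4 --
    LT 45: heading 315 -> 0
    FD 10: (3,0) -> (13,0) [heading=0, draw]
    BK 13: (13,0) -> (0,0) [heading=0, draw]
  ]
]
Final: pos=(0,0), heading=0, 36 segment(s) drawn

Segment lengths:
  seg 1: (0,0) -> (4,0), length = 4
  seg 2: (4,0) -> (11.071,7.071), length = 10
  seg 3: (11.071,7.071) -> (1.879,-2.121), length = 13
  seg 4: (1.879,-2.121) -> (1.879,7.879), length = 10
  seg 5: (1.879,7.879) -> (1.879,-5.121), length = 13
  seg 6: (1.879,-5.121) -> (-5.192,1.95), length = 10
  seg 7: (-5.192,1.95) -> (4,-7.243), length = 13
  seg 8: (4,-7.243) -> (-6,-7.243), length = 10
  seg 9: (-6,-7.243) -> (7,-7.243), length = 13
  seg 10: (7,-7.243) -> (3,-7.243), length = 4
  seg 11: (3,-7.243) -> (-4.071,-14.314), length = 10
  seg 12: (-4.071,-14.314) -> (5.121,-5.121), length = 13
  seg 13: (5.121,-5.121) -> (5.121,-15.121), length = 10
  seg 14: (5.121,-15.121) -> (5.121,-2.121), length = 13
  seg 15: (5.121,-2.121) -> (12.192,-9.192), length = 10
  seg 16: (12.192,-9.192) -> (3,0), length = 13
  seg 17: (3,0) -> (13,0), length = 10
  seg 18: (13,0) -> (0,0), length = 13
  seg 19: (0,0) -> (4,0), length = 4
  seg 20: (4,0) -> (11.071,7.071), length = 10
  seg 21: (11.071,7.071) -> (1.879,-2.121), length = 13
  seg 22: (1.879,-2.121) -> (1.879,7.879), length = 10
  seg 23: (1.879,7.879) -> (1.879,-5.121), length = 13
  seg 24: (1.879,-5.121) -> (-5.192,1.95), length = 10
  seg 25: (-5.192,1.95) -> (4,-7.243), length = 13
  seg 26: (4,-7.243) -> (-6,-7.243), length = 10
  seg 27: (-6,-7.243) -> (7,-7.243), length = 13
  seg 28: (7,-7.243) -> (3,-7.243), length = 4
  seg 29: (3,-7.243) -> (-4.071,-14.314), length = 10
  seg 30: (-4.071,-14.314) -> (5.121,-5.121), length = 13
  seg 31: (5.121,-5.121) -> (5.121,-15.121), length = 10
  seg 32: (5.121,-15.121) -> (5.121,-2.121), length = 13
  seg 33: (5.121,-2.121) -> (12.192,-9.192), length = 10
  seg 34: (12.192,-9.192) -> (3,0), length = 13
  seg 35: (3,0) -> (13,0), length = 10
  seg 36: (13,0) -> (0,0), length = 13
Total = 384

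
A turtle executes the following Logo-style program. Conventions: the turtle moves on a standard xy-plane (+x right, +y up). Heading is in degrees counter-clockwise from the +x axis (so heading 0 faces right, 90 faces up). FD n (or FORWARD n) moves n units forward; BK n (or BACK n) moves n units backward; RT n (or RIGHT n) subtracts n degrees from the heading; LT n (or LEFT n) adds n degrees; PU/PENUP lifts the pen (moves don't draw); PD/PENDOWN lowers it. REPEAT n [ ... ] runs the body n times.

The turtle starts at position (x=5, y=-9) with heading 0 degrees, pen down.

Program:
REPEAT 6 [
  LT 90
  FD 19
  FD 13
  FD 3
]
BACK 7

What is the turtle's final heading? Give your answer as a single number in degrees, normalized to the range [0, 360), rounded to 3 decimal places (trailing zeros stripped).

Executing turtle program step by step:
Start: pos=(5,-9), heading=0, pen down
REPEAT 6 [
  -- iteration 1/6 --
  LT 90: heading 0 -> 90
  FD 19: (5,-9) -> (5,10) [heading=90, draw]
  FD 13: (5,10) -> (5,23) [heading=90, draw]
  FD 3: (5,23) -> (5,26) [heading=90, draw]
  -- iteration 2/6 --
  LT 90: heading 90 -> 180
  FD 19: (5,26) -> (-14,26) [heading=180, draw]
  FD 13: (-14,26) -> (-27,26) [heading=180, draw]
  FD 3: (-27,26) -> (-30,26) [heading=180, draw]
  -- iteration 3/6 --
  LT 90: heading 180 -> 270
  FD 19: (-30,26) -> (-30,7) [heading=270, draw]
  FD 13: (-30,7) -> (-30,-6) [heading=270, draw]
  FD 3: (-30,-6) -> (-30,-9) [heading=270, draw]
  -- iteration 4/6 --
  LT 90: heading 270 -> 0
  FD 19: (-30,-9) -> (-11,-9) [heading=0, draw]
  FD 13: (-11,-9) -> (2,-9) [heading=0, draw]
  FD 3: (2,-9) -> (5,-9) [heading=0, draw]
  -- iteration 5/6 --
  LT 90: heading 0 -> 90
  FD 19: (5,-9) -> (5,10) [heading=90, draw]
  FD 13: (5,10) -> (5,23) [heading=90, draw]
  FD 3: (5,23) -> (5,26) [heading=90, draw]
  -- iteration 6/6 --
  LT 90: heading 90 -> 180
  FD 19: (5,26) -> (-14,26) [heading=180, draw]
  FD 13: (-14,26) -> (-27,26) [heading=180, draw]
  FD 3: (-27,26) -> (-30,26) [heading=180, draw]
]
BK 7: (-30,26) -> (-23,26) [heading=180, draw]
Final: pos=(-23,26), heading=180, 19 segment(s) drawn

Answer: 180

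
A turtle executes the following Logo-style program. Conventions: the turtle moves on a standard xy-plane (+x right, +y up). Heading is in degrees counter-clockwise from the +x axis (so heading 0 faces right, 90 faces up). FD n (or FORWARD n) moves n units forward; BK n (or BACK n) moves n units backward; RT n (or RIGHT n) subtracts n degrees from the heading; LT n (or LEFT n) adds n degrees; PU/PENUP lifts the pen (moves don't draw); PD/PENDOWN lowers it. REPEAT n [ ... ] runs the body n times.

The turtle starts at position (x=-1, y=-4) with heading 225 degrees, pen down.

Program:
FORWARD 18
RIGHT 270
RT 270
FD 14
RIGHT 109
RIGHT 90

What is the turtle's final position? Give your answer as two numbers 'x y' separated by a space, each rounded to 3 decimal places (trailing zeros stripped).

Answer: -3.828 -6.828

Derivation:
Executing turtle program step by step:
Start: pos=(-1,-4), heading=225, pen down
FD 18: (-1,-4) -> (-13.728,-16.728) [heading=225, draw]
RT 270: heading 225 -> 315
RT 270: heading 315 -> 45
FD 14: (-13.728,-16.728) -> (-3.828,-6.828) [heading=45, draw]
RT 109: heading 45 -> 296
RT 90: heading 296 -> 206
Final: pos=(-3.828,-6.828), heading=206, 2 segment(s) drawn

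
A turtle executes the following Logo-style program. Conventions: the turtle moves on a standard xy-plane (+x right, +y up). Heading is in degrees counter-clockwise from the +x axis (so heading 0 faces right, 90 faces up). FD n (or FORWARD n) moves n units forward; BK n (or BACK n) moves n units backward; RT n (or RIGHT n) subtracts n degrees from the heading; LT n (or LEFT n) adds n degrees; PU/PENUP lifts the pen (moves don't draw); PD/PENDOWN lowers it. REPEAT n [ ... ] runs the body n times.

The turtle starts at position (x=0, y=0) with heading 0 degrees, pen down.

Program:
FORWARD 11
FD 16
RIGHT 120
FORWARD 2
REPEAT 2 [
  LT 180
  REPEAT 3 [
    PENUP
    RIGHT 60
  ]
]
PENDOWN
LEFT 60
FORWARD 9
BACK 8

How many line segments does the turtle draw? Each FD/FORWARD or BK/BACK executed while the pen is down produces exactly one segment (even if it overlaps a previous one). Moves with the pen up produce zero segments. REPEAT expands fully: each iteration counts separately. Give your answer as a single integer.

Answer: 5

Derivation:
Executing turtle program step by step:
Start: pos=(0,0), heading=0, pen down
FD 11: (0,0) -> (11,0) [heading=0, draw]
FD 16: (11,0) -> (27,0) [heading=0, draw]
RT 120: heading 0 -> 240
FD 2: (27,0) -> (26,-1.732) [heading=240, draw]
REPEAT 2 [
  -- iteration 1/2 --
  LT 180: heading 240 -> 60
  REPEAT 3 [
    -- iteration 1/3 --
    PU: pen up
    RT 60: heading 60 -> 0
    -- iteration 2/3 --
    PU: pen up
    RT 60: heading 0 -> 300
    -- iteration 3/3 --
    PU: pen up
    RT 60: heading 300 -> 240
  ]
  -- iteration 2/2 --
  LT 180: heading 240 -> 60
  REPEAT 3 [
    -- iteration 1/3 --
    PU: pen up
    RT 60: heading 60 -> 0
    -- iteration 2/3 --
    PU: pen up
    RT 60: heading 0 -> 300
    -- iteration 3/3 --
    PU: pen up
    RT 60: heading 300 -> 240
  ]
]
PD: pen down
LT 60: heading 240 -> 300
FD 9: (26,-1.732) -> (30.5,-9.526) [heading=300, draw]
BK 8: (30.5,-9.526) -> (26.5,-2.598) [heading=300, draw]
Final: pos=(26.5,-2.598), heading=300, 5 segment(s) drawn
Segments drawn: 5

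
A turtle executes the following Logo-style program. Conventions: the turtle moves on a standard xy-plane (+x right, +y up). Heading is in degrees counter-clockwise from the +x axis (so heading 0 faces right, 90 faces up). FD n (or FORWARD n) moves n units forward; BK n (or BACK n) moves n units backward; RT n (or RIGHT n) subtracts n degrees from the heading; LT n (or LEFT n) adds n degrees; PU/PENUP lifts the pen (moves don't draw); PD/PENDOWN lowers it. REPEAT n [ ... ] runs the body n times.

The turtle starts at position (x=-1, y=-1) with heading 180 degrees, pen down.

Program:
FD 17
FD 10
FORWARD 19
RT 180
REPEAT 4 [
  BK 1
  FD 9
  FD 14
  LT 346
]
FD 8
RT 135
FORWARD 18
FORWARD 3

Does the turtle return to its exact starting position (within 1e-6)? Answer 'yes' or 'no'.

Executing turtle program step by step:
Start: pos=(-1,-1), heading=180, pen down
FD 17: (-1,-1) -> (-18,-1) [heading=180, draw]
FD 10: (-18,-1) -> (-28,-1) [heading=180, draw]
FD 19: (-28,-1) -> (-47,-1) [heading=180, draw]
RT 180: heading 180 -> 0
REPEAT 4 [
  -- iteration 1/4 --
  BK 1: (-47,-1) -> (-48,-1) [heading=0, draw]
  FD 9: (-48,-1) -> (-39,-1) [heading=0, draw]
  FD 14: (-39,-1) -> (-25,-1) [heading=0, draw]
  LT 346: heading 0 -> 346
  -- iteration 2/4 --
  BK 1: (-25,-1) -> (-25.97,-0.758) [heading=346, draw]
  FD 9: (-25.97,-0.758) -> (-17.238,-2.935) [heading=346, draw]
  FD 14: (-17.238,-2.935) -> (-3.653,-6.322) [heading=346, draw]
  LT 346: heading 346 -> 332
  -- iteration 3/4 --
  BK 1: (-3.653,-6.322) -> (-4.536,-5.853) [heading=332, draw]
  FD 9: (-4.536,-5.853) -> (3.41,-10.078) [heading=332, draw]
  FD 14: (3.41,-10.078) -> (15.771,-16.651) [heading=332, draw]
  LT 346: heading 332 -> 318
  -- iteration 4/4 --
  BK 1: (15.771,-16.651) -> (15.028,-15.982) [heading=318, draw]
  FD 9: (15.028,-15.982) -> (21.717,-22.004) [heading=318, draw]
  FD 14: (21.717,-22.004) -> (32.121,-31.372) [heading=318, draw]
  LT 346: heading 318 -> 304
]
FD 8: (32.121,-31.372) -> (36.594,-38.004) [heading=304, draw]
RT 135: heading 304 -> 169
FD 18: (36.594,-38.004) -> (18.925,-34.569) [heading=169, draw]
FD 3: (18.925,-34.569) -> (15.98,-33.997) [heading=169, draw]
Final: pos=(15.98,-33.997), heading=169, 18 segment(s) drawn

Start position: (-1, -1)
Final position: (15.98, -33.997)
Distance = 37.109; >= 1e-6 -> NOT closed

Answer: no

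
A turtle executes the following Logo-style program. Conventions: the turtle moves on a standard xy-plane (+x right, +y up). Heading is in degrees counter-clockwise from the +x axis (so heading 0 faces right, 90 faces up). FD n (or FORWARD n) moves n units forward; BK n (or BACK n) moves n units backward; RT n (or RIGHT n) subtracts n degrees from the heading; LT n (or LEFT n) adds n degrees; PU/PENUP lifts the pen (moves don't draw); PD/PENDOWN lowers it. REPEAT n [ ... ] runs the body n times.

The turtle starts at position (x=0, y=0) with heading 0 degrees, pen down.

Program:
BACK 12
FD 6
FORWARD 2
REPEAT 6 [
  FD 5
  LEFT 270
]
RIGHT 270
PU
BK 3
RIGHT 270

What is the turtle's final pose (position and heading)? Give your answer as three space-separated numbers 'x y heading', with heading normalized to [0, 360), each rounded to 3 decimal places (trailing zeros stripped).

Answer: 1 -2 0

Derivation:
Executing turtle program step by step:
Start: pos=(0,0), heading=0, pen down
BK 12: (0,0) -> (-12,0) [heading=0, draw]
FD 6: (-12,0) -> (-6,0) [heading=0, draw]
FD 2: (-6,0) -> (-4,0) [heading=0, draw]
REPEAT 6 [
  -- iteration 1/6 --
  FD 5: (-4,0) -> (1,0) [heading=0, draw]
  LT 270: heading 0 -> 270
  -- iteration 2/6 --
  FD 5: (1,0) -> (1,-5) [heading=270, draw]
  LT 270: heading 270 -> 180
  -- iteration 3/6 --
  FD 5: (1,-5) -> (-4,-5) [heading=180, draw]
  LT 270: heading 180 -> 90
  -- iteration 4/6 --
  FD 5: (-4,-5) -> (-4,0) [heading=90, draw]
  LT 270: heading 90 -> 0
  -- iteration 5/6 --
  FD 5: (-4,0) -> (1,0) [heading=0, draw]
  LT 270: heading 0 -> 270
  -- iteration 6/6 --
  FD 5: (1,0) -> (1,-5) [heading=270, draw]
  LT 270: heading 270 -> 180
]
RT 270: heading 180 -> 270
PU: pen up
BK 3: (1,-5) -> (1,-2) [heading=270, move]
RT 270: heading 270 -> 0
Final: pos=(1,-2), heading=0, 9 segment(s) drawn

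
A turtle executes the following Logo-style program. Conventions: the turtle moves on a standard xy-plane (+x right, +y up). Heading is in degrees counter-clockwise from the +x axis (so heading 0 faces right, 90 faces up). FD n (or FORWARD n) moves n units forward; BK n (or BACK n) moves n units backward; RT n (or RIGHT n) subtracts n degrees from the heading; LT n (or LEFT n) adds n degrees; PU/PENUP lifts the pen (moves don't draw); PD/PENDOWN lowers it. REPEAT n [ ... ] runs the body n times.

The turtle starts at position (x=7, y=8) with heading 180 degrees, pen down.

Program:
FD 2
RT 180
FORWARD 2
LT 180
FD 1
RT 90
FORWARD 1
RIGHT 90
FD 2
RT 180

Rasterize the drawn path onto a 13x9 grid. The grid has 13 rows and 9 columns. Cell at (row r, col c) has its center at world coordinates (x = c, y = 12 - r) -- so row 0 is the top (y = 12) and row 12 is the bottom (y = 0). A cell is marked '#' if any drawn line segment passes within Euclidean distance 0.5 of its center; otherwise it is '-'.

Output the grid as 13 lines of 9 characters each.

Answer: ---------
---------
---------
------###
-----###-
---------
---------
---------
---------
---------
---------
---------
---------

Derivation:
Segment 0: (7,8) -> (5,8)
Segment 1: (5,8) -> (7,8)
Segment 2: (7,8) -> (6,8)
Segment 3: (6,8) -> (6,9)
Segment 4: (6,9) -> (8,9)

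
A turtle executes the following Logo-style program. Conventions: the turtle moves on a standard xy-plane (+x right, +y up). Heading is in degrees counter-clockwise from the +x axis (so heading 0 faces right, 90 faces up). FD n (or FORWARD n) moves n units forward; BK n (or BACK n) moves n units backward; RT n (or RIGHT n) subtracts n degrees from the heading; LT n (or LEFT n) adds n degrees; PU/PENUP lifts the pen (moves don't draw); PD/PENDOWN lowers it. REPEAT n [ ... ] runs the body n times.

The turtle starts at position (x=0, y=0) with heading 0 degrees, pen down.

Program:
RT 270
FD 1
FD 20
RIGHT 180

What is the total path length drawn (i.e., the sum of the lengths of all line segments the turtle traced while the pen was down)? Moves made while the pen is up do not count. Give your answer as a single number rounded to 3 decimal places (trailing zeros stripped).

Executing turtle program step by step:
Start: pos=(0,0), heading=0, pen down
RT 270: heading 0 -> 90
FD 1: (0,0) -> (0,1) [heading=90, draw]
FD 20: (0,1) -> (0,21) [heading=90, draw]
RT 180: heading 90 -> 270
Final: pos=(0,21), heading=270, 2 segment(s) drawn

Segment lengths:
  seg 1: (0,0) -> (0,1), length = 1
  seg 2: (0,1) -> (0,21), length = 20
Total = 21

Answer: 21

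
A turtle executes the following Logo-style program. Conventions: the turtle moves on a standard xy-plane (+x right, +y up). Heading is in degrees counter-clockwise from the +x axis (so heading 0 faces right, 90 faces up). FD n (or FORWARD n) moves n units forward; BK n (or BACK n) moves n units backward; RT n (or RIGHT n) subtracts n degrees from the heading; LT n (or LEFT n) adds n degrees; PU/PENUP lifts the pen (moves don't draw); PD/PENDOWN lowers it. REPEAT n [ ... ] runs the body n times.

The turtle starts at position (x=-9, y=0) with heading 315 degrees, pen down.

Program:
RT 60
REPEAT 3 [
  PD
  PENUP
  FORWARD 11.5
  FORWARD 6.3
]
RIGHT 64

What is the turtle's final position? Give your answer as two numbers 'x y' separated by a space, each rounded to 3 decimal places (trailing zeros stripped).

Answer: -22.821 -51.58

Derivation:
Executing turtle program step by step:
Start: pos=(-9,0), heading=315, pen down
RT 60: heading 315 -> 255
REPEAT 3 [
  -- iteration 1/3 --
  PD: pen down
  PU: pen up
  FD 11.5: (-9,0) -> (-11.976,-11.108) [heading=255, move]
  FD 6.3: (-11.976,-11.108) -> (-13.607,-17.193) [heading=255, move]
  -- iteration 2/3 --
  PD: pen down
  PU: pen up
  FD 11.5: (-13.607,-17.193) -> (-16.583,-28.302) [heading=255, move]
  FD 6.3: (-16.583,-28.302) -> (-18.214,-34.387) [heading=255, move]
  -- iteration 3/3 --
  PD: pen down
  PU: pen up
  FD 11.5: (-18.214,-34.387) -> (-21.19,-45.495) [heading=255, move]
  FD 6.3: (-21.19,-45.495) -> (-22.821,-51.58) [heading=255, move]
]
RT 64: heading 255 -> 191
Final: pos=(-22.821,-51.58), heading=191, 0 segment(s) drawn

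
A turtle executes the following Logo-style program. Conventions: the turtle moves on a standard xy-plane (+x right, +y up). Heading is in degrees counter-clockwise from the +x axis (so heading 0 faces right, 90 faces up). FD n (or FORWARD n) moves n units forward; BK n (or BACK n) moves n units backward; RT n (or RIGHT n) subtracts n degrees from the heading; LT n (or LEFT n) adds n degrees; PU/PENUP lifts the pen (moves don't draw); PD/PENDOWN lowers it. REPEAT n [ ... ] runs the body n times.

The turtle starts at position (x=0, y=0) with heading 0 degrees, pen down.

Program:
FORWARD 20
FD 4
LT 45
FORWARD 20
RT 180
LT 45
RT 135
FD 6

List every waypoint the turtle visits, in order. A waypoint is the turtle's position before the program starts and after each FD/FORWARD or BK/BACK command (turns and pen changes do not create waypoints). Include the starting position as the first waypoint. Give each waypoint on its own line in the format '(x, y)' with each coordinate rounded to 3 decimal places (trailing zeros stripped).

Answer: (0, 0)
(20, 0)
(24, 0)
(38.142, 14.142)
(33.899, 18.385)

Derivation:
Executing turtle program step by step:
Start: pos=(0,0), heading=0, pen down
FD 20: (0,0) -> (20,0) [heading=0, draw]
FD 4: (20,0) -> (24,0) [heading=0, draw]
LT 45: heading 0 -> 45
FD 20: (24,0) -> (38.142,14.142) [heading=45, draw]
RT 180: heading 45 -> 225
LT 45: heading 225 -> 270
RT 135: heading 270 -> 135
FD 6: (38.142,14.142) -> (33.899,18.385) [heading=135, draw]
Final: pos=(33.899,18.385), heading=135, 4 segment(s) drawn
Waypoints (5 total):
(0, 0)
(20, 0)
(24, 0)
(38.142, 14.142)
(33.899, 18.385)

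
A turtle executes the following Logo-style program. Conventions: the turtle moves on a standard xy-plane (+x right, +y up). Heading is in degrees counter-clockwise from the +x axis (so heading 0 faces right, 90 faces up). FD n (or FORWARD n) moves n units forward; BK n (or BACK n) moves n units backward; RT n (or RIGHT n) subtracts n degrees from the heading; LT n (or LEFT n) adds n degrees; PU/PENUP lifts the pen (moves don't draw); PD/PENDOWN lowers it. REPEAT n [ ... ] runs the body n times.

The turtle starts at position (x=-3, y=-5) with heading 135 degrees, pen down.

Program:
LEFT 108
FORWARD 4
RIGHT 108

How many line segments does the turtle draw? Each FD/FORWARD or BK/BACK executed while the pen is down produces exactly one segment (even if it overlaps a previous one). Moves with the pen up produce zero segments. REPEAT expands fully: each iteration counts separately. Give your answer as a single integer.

Executing turtle program step by step:
Start: pos=(-3,-5), heading=135, pen down
LT 108: heading 135 -> 243
FD 4: (-3,-5) -> (-4.816,-8.564) [heading=243, draw]
RT 108: heading 243 -> 135
Final: pos=(-4.816,-8.564), heading=135, 1 segment(s) drawn
Segments drawn: 1

Answer: 1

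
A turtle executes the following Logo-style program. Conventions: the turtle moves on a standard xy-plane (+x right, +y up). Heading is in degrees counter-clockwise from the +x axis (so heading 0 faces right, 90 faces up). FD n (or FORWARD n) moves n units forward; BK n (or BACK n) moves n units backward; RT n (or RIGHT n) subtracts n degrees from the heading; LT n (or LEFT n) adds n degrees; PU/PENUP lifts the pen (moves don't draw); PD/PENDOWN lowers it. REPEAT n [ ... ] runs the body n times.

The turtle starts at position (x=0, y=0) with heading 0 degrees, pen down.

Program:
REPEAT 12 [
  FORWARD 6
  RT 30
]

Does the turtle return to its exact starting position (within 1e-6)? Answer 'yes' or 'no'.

Executing turtle program step by step:
Start: pos=(0,0), heading=0, pen down
REPEAT 12 [
  -- iteration 1/12 --
  FD 6: (0,0) -> (6,0) [heading=0, draw]
  RT 30: heading 0 -> 330
  -- iteration 2/12 --
  FD 6: (6,0) -> (11.196,-3) [heading=330, draw]
  RT 30: heading 330 -> 300
  -- iteration 3/12 --
  FD 6: (11.196,-3) -> (14.196,-8.196) [heading=300, draw]
  RT 30: heading 300 -> 270
  -- iteration 4/12 --
  FD 6: (14.196,-8.196) -> (14.196,-14.196) [heading=270, draw]
  RT 30: heading 270 -> 240
  -- iteration 5/12 --
  FD 6: (14.196,-14.196) -> (11.196,-19.392) [heading=240, draw]
  RT 30: heading 240 -> 210
  -- iteration 6/12 --
  FD 6: (11.196,-19.392) -> (6,-22.392) [heading=210, draw]
  RT 30: heading 210 -> 180
  -- iteration 7/12 --
  FD 6: (6,-22.392) -> (0,-22.392) [heading=180, draw]
  RT 30: heading 180 -> 150
  -- iteration 8/12 --
  FD 6: (0,-22.392) -> (-5.196,-19.392) [heading=150, draw]
  RT 30: heading 150 -> 120
  -- iteration 9/12 --
  FD 6: (-5.196,-19.392) -> (-8.196,-14.196) [heading=120, draw]
  RT 30: heading 120 -> 90
  -- iteration 10/12 --
  FD 6: (-8.196,-14.196) -> (-8.196,-8.196) [heading=90, draw]
  RT 30: heading 90 -> 60
  -- iteration 11/12 --
  FD 6: (-8.196,-8.196) -> (-5.196,-3) [heading=60, draw]
  RT 30: heading 60 -> 30
  -- iteration 12/12 --
  FD 6: (-5.196,-3) -> (0,0) [heading=30, draw]
  RT 30: heading 30 -> 0
]
Final: pos=(0,0), heading=0, 12 segment(s) drawn

Start position: (0, 0)
Final position: (0, 0)
Distance = 0; < 1e-6 -> CLOSED

Answer: yes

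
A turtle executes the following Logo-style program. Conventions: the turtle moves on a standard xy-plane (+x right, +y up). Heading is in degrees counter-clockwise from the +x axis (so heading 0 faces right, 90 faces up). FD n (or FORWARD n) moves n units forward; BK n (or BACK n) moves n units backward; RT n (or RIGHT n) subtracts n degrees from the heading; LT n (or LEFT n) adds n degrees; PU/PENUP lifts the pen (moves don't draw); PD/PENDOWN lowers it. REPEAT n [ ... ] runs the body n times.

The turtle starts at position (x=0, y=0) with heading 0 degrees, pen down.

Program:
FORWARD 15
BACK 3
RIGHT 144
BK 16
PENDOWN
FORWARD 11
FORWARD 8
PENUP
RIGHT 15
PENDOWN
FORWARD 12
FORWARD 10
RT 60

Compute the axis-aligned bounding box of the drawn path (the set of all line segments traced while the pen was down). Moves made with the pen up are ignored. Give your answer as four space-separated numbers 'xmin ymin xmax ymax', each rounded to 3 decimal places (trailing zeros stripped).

Answer: -10.966 -9.647 24.944 9.405

Derivation:
Executing turtle program step by step:
Start: pos=(0,0), heading=0, pen down
FD 15: (0,0) -> (15,0) [heading=0, draw]
BK 3: (15,0) -> (12,0) [heading=0, draw]
RT 144: heading 0 -> 216
BK 16: (12,0) -> (24.944,9.405) [heading=216, draw]
PD: pen down
FD 11: (24.944,9.405) -> (16.045,2.939) [heading=216, draw]
FD 8: (16.045,2.939) -> (9.573,-1.763) [heading=216, draw]
PU: pen up
RT 15: heading 216 -> 201
PD: pen down
FD 12: (9.573,-1.763) -> (-1.63,-6.064) [heading=201, draw]
FD 10: (-1.63,-6.064) -> (-10.966,-9.647) [heading=201, draw]
RT 60: heading 201 -> 141
Final: pos=(-10.966,-9.647), heading=141, 7 segment(s) drawn

Segment endpoints: x in {-10.966, -1.63, 0, 9.573, 12, 15, 16.045, 24.944}, y in {-9.647, -6.064, -1.763, 0, 2.939, 9.405}
xmin=-10.966, ymin=-9.647, xmax=24.944, ymax=9.405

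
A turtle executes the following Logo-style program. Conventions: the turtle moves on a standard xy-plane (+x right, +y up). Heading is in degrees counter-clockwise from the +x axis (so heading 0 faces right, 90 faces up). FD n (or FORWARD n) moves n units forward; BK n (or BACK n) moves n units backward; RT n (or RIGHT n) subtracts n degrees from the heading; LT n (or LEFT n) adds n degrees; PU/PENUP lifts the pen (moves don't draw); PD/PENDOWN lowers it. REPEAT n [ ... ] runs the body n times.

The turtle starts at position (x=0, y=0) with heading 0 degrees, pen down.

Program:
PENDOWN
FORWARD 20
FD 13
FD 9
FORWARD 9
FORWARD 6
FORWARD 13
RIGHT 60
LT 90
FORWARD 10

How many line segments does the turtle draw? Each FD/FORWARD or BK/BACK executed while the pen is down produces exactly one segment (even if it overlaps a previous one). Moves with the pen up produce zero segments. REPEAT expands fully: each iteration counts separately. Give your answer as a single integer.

Answer: 7

Derivation:
Executing turtle program step by step:
Start: pos=(0,0), heading=0, pen down
PD: pen down
FD 20: (0,0) -> (20,0) [heading=0, draw]
FD 13: (20,0) -> (33,0) [heading=0, draw]
FD 9: (33,0) -> (42,0) [heading=0, draw]
FD 9: (42,0) -> (51,0) [heading=0, draw]
FD 6: (51,0) -> (57,0) [heading=0, draw]
FD 13: (57,0) -> (70,0) [heading=0, draw]
RT 60: heading 0 -> 300
LT 90: heading 300 -> 30
FD 10: (70,0) -> (78.66,5) [heading=30, draw]
Final: pos=(78.66,5), heading=30, 7 segment(s) drawn
Segments drawn: 7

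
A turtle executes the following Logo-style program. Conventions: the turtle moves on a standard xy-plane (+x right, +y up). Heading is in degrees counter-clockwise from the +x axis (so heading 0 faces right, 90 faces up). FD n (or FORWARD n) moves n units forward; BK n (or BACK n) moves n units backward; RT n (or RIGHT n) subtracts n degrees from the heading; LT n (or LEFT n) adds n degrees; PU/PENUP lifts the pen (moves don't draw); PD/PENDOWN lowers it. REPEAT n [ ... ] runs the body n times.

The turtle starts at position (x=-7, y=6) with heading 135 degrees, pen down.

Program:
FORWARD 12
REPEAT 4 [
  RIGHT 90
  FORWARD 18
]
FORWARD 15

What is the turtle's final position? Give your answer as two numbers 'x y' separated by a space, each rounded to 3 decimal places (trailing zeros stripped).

Answer: -26.092 25.092

Derivation:
Executing turtle program step by step:
Start: pos=(-7,6), heading=135, pen down
FD 12: (-7,6) -> (-15.485,14.485) [heading=135, draw]
REPEAT 4 [
  -- iteration 1/4 --
  RT 90: heading 135 -> 45
  FD 18: (-15.485,14.485) -> (-2.757,27.213) [heading=45, draw]
  -- iteration 2/4 --
  RT 90: heading 45 -> 315
  FD 18: (-2.757,27.213) -> (9.971,14.485) [heading=315, draw]
  -- iteration 3/4 --
  RT 90: heading 315 -> 225
  FD 18: (9.971,14.485) -> (-2.757,1.757) [heading=225, draw]
  -- iteration 4/4 --
  RT 90: heading 225 -> 135
  FD 18: (-2.757,1.757) -> (-15.485,14.485) [heading=135, draw]
]
FD 15: (-15.485,14.485) -> (-26.092,25.092) [heading=135, draw]
Final: pos=(-26.092,25.092), heading=135, 6 segment(s) drawn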